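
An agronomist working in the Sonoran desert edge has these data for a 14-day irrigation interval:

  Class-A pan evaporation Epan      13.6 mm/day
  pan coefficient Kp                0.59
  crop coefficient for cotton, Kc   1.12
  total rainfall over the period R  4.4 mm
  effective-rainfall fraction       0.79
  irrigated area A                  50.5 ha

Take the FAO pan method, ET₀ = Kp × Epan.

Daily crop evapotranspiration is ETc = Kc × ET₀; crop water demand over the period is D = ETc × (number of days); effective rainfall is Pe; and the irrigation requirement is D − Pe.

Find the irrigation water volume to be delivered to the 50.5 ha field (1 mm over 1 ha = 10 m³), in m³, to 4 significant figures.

ET₀ = 0.59 × 13.6 = 8.0240 mm/d
ETc = Kc × ET₀ = 1.12 × 8.0240 = 8.9869 mm/d
Crop demand D = ETc × 14 d = 8.9869 × 14 = 125.817 mm
Pe = 0.79 × 4.4 = 3.476 mm
D − Pe = 125.817 − 3.476 = 122.341 mm
Volume = 122.341 mm × 50.5 ha × 10 = 61782.2 m³

61780 m³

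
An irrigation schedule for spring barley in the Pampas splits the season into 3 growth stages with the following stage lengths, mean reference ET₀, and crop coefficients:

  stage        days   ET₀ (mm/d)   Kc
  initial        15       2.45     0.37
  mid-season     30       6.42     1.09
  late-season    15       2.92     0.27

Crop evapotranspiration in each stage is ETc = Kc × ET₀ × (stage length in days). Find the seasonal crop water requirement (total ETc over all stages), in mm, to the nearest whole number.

initial: 0.37 × 2.45 × 15 = 13.60 mm
mid-season: 1.09 × 6.42 × 30 = 209.93 mm
late-season: 0.27 × 2.92 × 15 = 11.83 mm
Seasonal total = 235.36 mm

235 mm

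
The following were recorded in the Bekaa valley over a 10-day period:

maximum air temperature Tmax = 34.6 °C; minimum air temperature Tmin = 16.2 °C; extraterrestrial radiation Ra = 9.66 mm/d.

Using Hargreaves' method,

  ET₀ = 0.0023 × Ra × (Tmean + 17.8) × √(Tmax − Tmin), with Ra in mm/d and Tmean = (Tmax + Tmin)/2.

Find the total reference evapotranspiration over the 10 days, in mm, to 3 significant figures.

Tmean = (34.6 + 16.2)/2 = 25.40 °C
ET₀ = 0.0023 × 9.66 × (25.40 + 17.8) × √18.4 = 0.0023 × 9.66 × 43.20 × 4.2895 = 4.1171 mm/d
Over 10 days: 4.1171 × 10 = 41.171 mm

41.2 mm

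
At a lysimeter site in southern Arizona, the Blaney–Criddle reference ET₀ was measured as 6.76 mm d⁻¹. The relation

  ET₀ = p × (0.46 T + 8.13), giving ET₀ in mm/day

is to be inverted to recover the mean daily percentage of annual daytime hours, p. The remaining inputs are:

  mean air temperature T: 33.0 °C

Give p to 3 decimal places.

0.290

p = ET₀ / (0.46 T + 8.13) = 6.76 / (0.46 × 33.0 + 8.13) = 6.76 / 23.310 = 0.2900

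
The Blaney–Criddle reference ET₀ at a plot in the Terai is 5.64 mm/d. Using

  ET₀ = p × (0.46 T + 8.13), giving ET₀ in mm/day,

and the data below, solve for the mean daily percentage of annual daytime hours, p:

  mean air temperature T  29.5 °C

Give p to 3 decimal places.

0.260

p = ET₀ / (0.46 T + 8.13) = 5.64 / (0.46 × 29.5 + 8.13) = 5.64 / 21.700 = 0.2599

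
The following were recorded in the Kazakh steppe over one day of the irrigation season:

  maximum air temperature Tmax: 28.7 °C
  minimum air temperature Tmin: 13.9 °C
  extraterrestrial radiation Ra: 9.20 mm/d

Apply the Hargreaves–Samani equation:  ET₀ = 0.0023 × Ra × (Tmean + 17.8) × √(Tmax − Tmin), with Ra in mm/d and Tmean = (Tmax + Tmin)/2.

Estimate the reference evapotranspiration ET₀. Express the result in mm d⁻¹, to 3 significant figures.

3.18 mm d⁻¹

Tmean = (28.7 + 13.9)/2 = 21.30 °C
ET₀ = 0.0023 × 9.20 × (21.30 + 17.8) × √14.8 = 0.0023 × 9.20 × 39.10 × 3.8471 = 3.1829 mm/d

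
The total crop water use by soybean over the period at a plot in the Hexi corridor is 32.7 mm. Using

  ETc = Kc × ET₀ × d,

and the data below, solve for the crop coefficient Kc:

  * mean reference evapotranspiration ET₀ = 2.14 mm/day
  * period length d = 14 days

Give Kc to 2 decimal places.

ETc = Kc × ET₀ × d  ⇒  Kc = ETc / (ET₀ × d)
Kc = 32.7 / (2.14 × 14) = 32.7 / 29.96 = 1.0915

1.09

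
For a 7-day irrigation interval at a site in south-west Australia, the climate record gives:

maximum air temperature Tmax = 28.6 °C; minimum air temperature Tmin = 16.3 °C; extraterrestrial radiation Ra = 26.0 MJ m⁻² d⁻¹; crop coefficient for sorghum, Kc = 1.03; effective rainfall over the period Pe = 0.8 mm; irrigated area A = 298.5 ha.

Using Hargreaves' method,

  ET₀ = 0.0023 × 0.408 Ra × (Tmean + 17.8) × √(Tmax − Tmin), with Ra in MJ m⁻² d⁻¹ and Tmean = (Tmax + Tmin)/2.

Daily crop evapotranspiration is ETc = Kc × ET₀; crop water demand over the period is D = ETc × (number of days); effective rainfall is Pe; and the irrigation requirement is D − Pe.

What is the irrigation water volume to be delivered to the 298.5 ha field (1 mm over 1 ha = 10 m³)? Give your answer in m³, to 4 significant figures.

71740 m³

Tmean = (28.6 + 16.3)/2 = 22.45 °C
0.408 Ra = 0.408 × 26.0 = 10.6080 mm/d equivalent
ET₀ = 0.0023 × 10.6080 × (22.45 + 17.8) × √12.3 = 0.0023 × 10.6080 × 40.25 × 3.5071 = 3.4441 mm/d
ETc = Kc × ET₀ = 1.03 × 3.4441 = 3.5474 mm/d
Crop demand D = ETc × 7 d = 3.5474 × 7 = 24.832 mm
D − Pe = 24.832 − 0.8 = 24.032 mm
Volume = 24.032 mm × 298.5 ha × 10 = 71735.5 m³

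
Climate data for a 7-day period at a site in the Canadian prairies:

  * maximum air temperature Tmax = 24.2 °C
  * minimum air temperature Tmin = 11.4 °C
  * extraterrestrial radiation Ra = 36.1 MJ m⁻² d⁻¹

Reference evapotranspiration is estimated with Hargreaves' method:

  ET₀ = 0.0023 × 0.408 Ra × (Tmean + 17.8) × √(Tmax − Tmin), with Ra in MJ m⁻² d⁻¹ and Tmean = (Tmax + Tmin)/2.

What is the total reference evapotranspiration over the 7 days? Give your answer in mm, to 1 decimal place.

Tmean = (24.2 + 11.4)/2 = 17.80 °C
0.408 Ra = 0.408 × 36.1 = 14.7288 mm/d equivalent
ET₀ = 0.0023 × 14.7288 × (17.80 + 17.8) × √12.8 = 0.0023 × 14.7288 × 35.60 × 3.5777 = 4.3147 mm/d
Over 7 days: 4.3147 × 7 = 30.203 mm

30.2 mm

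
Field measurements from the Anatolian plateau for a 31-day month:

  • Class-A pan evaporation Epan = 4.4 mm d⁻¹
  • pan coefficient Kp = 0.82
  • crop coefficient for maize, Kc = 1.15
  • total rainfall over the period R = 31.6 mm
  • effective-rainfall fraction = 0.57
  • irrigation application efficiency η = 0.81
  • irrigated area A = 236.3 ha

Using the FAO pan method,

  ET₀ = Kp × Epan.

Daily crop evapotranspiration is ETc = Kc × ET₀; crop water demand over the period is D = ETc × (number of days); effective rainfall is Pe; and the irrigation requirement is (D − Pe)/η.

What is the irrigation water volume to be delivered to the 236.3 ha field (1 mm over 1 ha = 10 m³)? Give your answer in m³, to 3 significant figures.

323000 m³

ET₀ = 0.82 × 4.4 = 3.6080 mm/d
ETc = Kc × ET₀ = 1.15 × 3.6080 = 4.1492 mm/d
Crop demand D = ETc × 31 d = 4.1492 × 31 = 128.625 mm
Pe = 0.57 × 31.6 = 18.012 mm
D − Pe = 128.625 − 18.012 = 110.613 mm
Gross irrigation = 110.613 / 0.81 = 136.559 mm
Volume = 136.559 mm × 236.3 ha × 10 = 322688.9 m³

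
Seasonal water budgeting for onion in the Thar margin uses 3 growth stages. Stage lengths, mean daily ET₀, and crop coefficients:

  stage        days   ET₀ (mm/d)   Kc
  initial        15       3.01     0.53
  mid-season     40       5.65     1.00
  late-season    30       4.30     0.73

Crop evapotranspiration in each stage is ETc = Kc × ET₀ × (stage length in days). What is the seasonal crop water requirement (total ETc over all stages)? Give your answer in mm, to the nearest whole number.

344 mm

initial: 0.53 × 3.01 × 15 = 23.93 mm
mid-season: 1.00 × 5.65 × 40 = 226.00 mm
late-season: 0.73 × 4.30 × 30 = 94.17 mm
Seasonal total = 344.10 mm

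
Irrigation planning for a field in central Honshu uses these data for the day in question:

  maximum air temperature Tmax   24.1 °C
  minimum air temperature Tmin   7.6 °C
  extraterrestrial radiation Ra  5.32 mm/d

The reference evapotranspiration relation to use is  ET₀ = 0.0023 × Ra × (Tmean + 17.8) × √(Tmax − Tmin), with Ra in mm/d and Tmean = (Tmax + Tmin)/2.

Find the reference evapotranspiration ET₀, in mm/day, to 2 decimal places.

1.67 mm/day

Tmean = (24.1 + 7.6)/2 = 15.85 °C
ET₀ = 0.0023 × 5.32 × (15.85 + 17.8) × √16.5 = 0.0023 × 5.32 × 33.65 × 4.0620 = 1.6725 mm/d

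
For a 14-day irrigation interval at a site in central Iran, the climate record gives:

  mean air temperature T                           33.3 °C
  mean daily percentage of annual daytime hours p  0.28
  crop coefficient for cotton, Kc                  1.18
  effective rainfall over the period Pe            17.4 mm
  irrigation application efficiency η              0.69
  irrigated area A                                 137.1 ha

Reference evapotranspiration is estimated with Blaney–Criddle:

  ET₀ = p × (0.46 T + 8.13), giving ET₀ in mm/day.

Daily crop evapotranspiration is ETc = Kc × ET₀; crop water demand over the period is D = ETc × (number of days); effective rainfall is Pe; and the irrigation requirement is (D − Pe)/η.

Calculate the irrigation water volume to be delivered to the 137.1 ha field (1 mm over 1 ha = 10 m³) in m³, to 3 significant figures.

ET₀ = 0.28 × (0.46 × 33.3 + 8.13) = 0.28 × 23.448 = 6.5654 mm/d
ETc = Kc × ET₀ = 1.18 × 6.5654 = 7.7472 mm/d
Crop demand D = ETc × 14 d = 7.7472 × 14 = 108.461 mm
D − Pe = 108.461 − 17.4 = 91.061 mm
Gross irrigation = 91.061 / 0.69 = 131.972 mm
Volume = 131.972 mm × 137.1 ha × 10 = 180933.6 m³

181000 m³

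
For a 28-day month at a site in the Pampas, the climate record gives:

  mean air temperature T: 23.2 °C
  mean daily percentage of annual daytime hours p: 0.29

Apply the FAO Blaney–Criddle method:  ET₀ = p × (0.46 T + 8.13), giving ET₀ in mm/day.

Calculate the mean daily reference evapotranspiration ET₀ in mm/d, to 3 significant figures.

5.45 mm/d

ET₀ = 0.29 × (0.46 × 23.2 + 8.13) = 0.29 × 18.802 = 5.4526 mm/d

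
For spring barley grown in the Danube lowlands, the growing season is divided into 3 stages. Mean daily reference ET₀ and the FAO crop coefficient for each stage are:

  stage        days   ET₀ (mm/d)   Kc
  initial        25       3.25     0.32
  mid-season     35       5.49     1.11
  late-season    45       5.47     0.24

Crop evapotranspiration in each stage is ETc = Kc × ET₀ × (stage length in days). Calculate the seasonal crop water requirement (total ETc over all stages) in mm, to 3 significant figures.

initial: 0.32 × 3.25 × 25 = 26.00 mm
mid-season: 1.11 × 5.49 × 35 = 213.29 mm
late-season: 0.24 × 5.47 × 45 = 59.08 mm
Seasonal total = 298.37 mm

298 mm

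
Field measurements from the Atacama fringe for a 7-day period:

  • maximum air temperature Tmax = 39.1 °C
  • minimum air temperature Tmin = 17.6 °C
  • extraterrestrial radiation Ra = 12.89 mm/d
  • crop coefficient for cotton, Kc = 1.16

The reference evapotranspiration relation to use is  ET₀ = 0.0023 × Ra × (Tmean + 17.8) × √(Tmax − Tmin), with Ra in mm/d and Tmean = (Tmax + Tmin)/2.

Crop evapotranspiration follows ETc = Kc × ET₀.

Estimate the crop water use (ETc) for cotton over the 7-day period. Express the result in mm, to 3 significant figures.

Tmean = (39.1 + 17.6)/2 = 28.35 °C
ET₀ = 0.0023 × 12.89 × (28.35 + 17.8) × √21.5 = 0.0023 × 12.89 × 46.15 × 4.6368 = 6.3441 mm/d
ETc = Kc × ET₀ = 1.16 × 6.3441 = 7.3592 mm/d
Over 7 days: 7.3592 × 7 = 51.514 mm

51.5 mm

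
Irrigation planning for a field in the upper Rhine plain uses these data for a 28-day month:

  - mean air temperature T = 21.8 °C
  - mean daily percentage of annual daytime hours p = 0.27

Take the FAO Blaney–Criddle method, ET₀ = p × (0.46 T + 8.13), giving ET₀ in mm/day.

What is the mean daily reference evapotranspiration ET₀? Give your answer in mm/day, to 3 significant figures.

ET₀ = 0.27 × (0.46 × 21.8 + 8.13) = 0.27 × 18.158 = 4.9027 mm/d

4.90 mm/day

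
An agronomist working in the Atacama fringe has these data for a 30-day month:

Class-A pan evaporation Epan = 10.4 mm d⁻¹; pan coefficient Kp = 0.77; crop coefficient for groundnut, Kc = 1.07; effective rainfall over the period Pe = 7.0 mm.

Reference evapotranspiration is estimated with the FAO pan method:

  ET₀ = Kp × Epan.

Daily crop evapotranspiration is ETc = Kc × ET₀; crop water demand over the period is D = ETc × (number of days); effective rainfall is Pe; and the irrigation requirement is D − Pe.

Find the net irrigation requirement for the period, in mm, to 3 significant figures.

250 mm

ET₀ = 0.77 × 10.4 = 8.0080 mm/d
ETc = Kc × ET₀ = 1.07 × 8.0080 = 8.5686 mm/d
Crop demand D = ETc × 30 d = 8.5686 × 30 = 257.058 mm
D − Pe = 257.058 − 7.0 = 250.058 mm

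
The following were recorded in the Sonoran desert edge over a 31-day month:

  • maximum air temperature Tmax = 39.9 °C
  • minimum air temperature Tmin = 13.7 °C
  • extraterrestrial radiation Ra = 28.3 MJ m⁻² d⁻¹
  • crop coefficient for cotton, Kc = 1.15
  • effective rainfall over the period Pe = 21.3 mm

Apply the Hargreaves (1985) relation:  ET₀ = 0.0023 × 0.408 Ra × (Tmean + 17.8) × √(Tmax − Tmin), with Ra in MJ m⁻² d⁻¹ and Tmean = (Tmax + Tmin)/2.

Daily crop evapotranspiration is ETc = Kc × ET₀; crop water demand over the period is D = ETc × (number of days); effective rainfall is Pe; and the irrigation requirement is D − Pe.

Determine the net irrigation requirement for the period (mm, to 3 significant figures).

Tmean = (39.9 + 13.7)/2 = 26.80 °C
0.408 Ra = 0.408 × 28.3 = 11.5464 mm/d equivalent
ET₀ = 0.0023 × 11.5464 × (26.80 + 17.8) × √26.2 = 0.0023 × 11.5464 × 44.60 × 5.1186 = 6.0626 mm/d
ETc = Kc × ET₀ = 1.15 × 6.0626 = 6.9720 mm/d
Crop demand D = ETc × 31 d = 6.9720 × 31 = 216.132 mm
D − Pe = 216.132 − 21.3 = 194.832 mm

195 mm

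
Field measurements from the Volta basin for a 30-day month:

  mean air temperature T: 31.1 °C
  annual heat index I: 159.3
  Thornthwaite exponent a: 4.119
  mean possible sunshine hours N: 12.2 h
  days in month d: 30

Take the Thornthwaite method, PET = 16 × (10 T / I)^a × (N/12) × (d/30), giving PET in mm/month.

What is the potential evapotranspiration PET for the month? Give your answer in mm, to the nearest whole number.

10T/I = 10 × 31.1 / 159.3 = 1.9523
(10T/I)^a = 1.9523^4.119 = 15.7312
Uncorrected PET = 16 × 15.7312 = 251.699 mm
Correction = (N/12)(d/30) = (12.2/12)(30/30) = 1.0167
PET = 251.699 × 1.0167 = 255.902 mm/month

256 mm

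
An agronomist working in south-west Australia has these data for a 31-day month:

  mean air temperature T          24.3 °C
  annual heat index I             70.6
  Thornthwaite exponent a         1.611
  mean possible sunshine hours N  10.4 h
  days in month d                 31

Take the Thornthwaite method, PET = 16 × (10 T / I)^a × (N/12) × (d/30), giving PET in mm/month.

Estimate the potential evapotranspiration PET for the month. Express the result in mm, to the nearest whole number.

105 mm

10T/I = 10 × 24.3 / 70.6 = 3.4419
(10T/I)^a = 3.4419^1.611 = 7.3246
Uncorrected PET = 16 × 7.3246 = 117.194 mm
Correction = (N/12)(d/30) = (10.4/12)(31/30) = 0.8956
PET = 117.194 × 0.8956 = 104.959 mm/month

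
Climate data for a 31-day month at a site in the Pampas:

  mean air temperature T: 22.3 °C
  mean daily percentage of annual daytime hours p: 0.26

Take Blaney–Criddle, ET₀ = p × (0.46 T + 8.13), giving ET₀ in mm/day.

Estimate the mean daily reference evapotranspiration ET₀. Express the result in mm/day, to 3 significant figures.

ET₀ = 0.26 × (0.46 × 22.3 + 8.13) = 0.26 × 18.388 = 4.7809 mm/d

4.78 mm/day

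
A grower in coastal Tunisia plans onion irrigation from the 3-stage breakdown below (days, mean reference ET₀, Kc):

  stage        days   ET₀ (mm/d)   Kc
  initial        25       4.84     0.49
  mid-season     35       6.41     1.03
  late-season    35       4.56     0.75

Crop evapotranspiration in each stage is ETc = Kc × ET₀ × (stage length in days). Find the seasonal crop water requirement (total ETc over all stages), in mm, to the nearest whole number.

410 mm

initial: 0.49 × 4.84 × 25 = 59.29 mm
mid-season: 1.03 × 6.41 × 35 = 231.08 mm
late-season: 0.75 × 4.56 × 35 = 119.70 mm
Seasonal total = 410.07 mm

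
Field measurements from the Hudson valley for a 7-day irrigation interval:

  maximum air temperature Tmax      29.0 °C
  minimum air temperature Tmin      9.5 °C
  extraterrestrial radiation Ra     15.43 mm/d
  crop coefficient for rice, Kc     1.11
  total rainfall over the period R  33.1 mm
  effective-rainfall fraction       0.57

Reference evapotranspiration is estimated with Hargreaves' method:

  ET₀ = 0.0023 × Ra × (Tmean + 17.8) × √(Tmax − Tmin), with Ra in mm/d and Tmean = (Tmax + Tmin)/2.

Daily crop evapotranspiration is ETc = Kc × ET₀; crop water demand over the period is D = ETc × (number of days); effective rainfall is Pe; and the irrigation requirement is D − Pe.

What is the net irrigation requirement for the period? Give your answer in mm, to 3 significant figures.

26.2 mm

Tmean = (29.0 + 9.5)/2 = 19.25 °C
ET₀ = 0.0023 × 15.43 × (19.25 + 17.8) × √19.5 = 0.0023 × 15.43 × 37.05 × 4.4159 = 5.8063 mm/d
ETc = Kc × ET₀ = 1.11 × 5.8063 = 6.4450 mm/d
Crop demand D = ETc × 7 d = 6.4450 × 7 = 45.115 mm
Pe = 0.57 × 33.1 = 18.867 mm
D − Pe = 45.115 − 18.867 = 26.248 mm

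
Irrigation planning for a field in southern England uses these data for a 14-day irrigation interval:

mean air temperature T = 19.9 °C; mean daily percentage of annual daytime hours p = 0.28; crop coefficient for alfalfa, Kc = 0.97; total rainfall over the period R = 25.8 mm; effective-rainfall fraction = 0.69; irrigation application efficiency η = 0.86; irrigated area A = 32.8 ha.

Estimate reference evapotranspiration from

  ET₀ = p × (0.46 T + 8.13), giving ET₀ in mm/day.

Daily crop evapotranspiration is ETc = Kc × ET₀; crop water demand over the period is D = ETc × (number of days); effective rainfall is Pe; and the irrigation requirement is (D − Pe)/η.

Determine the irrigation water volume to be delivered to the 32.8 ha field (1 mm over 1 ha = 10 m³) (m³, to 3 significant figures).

18300 m³

ET₀ = 0.28 × (0.46 × 19.9 + 8.13) = 0.28 × 17.284 = 4.8395 mm/d
ETc = Kc × ET₀ = 0.97 × 4.8395 = 4.6943 mm/d
Crop demand D = ETc × 14 d = 4.6943 × 14 = 65.720 mm
Pe = 0.69 × 25.8 = 17.802 mm
D − Pe = 65.720 − 17.802 = 47.918 mm
Gross irrigation = 47.918 / 0.86 = 55.719 mm
Volume = 55.719 mm × 32.8 ha × 10 = 18275.8 m³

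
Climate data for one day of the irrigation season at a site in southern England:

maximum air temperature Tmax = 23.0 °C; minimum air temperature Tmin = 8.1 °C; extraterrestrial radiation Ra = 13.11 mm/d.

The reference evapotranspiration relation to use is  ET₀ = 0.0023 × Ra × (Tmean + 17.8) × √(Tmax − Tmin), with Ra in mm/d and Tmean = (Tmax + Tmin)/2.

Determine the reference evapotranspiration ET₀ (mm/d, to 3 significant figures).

3.88 mm/d

Tmean = (23.0 + 8.1)/2 = 15.55 °C
ET₀ = 0.0023 × 13.11 × (15.55 + 17.8) × √14.9 = 0.0023 × 13.11 × 33.35 × 3.8601 = 3.8817 mm/d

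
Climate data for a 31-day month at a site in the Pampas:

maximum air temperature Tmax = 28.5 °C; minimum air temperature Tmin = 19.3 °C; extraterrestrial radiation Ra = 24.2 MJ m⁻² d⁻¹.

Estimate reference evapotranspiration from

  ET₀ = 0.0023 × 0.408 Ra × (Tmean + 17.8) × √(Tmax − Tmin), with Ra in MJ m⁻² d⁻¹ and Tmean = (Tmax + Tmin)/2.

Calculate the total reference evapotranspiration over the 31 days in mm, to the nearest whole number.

Tmean = (28.5 + 19.3)/2 = 23.90 °C
0.408 Ra = 0.408 × 24.2 = 9.8736 mm/d equivalent
ET₀ = 0.0023 × 9.8736 × (23.90 + 17.8) × √9.2 = 0.0023 × 9.8736 × 41.70 × 3.0332 = 2.8724 mm/d
Over 31 days: 2.8724 × 31 = 89.044 mm

89 mm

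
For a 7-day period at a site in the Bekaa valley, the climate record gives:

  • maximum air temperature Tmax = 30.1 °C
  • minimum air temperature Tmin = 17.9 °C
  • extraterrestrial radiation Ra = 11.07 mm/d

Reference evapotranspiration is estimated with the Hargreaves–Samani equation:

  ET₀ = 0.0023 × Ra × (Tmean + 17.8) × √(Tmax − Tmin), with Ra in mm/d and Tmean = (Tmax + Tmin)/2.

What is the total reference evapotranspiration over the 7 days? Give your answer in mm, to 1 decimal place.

26.0 mm

Tmean = (30.1 + 17.9)/2 = 24.00 °C
ET₀ = 0.0023 × 11.07 × (24.00 + 17.8) × √12.2 = 0.0023 × 11.07 × 41.80 × 3.4928 = 3.7173 mm/d
Over 7 days: 3.7173 × 7 = 26.021 mm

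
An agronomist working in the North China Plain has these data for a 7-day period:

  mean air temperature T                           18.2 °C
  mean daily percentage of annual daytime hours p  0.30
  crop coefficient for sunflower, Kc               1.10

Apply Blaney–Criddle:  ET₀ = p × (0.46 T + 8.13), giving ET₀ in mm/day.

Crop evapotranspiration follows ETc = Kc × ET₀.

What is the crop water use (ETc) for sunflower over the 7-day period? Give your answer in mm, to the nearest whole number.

ET₀ = 0.30 × (0.46 × 18.2 + 8.13) = 0.30 × 16.502 = 4.9506 mm/d
ETc = Kc × ET₀ = 1.10 × 4.9506 = 5.4457 mm/d
Over 7 days: 5.4457 × 7 = 38.120 mm

38 mm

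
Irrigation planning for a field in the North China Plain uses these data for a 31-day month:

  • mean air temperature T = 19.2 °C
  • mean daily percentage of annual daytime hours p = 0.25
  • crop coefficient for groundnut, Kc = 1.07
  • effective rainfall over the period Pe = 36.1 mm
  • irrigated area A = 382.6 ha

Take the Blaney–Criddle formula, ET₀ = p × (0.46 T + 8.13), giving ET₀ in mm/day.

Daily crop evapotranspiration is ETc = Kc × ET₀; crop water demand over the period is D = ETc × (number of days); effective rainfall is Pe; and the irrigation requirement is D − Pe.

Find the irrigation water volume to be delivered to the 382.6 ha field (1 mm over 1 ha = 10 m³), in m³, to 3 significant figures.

ET₀ = 0.25 × (0.46 × 19.2 + 8.13) = 0.25 × 16.962 = 4.2405 mm/d
ETc = Kc × ET₀ = 1.07 × 4.2405 = 4.5373 mm/d
Crop demand D = ETc × 31 d = 4.5373 × 31 = 140.656 mm
D − Pe = 140.656 − 36.1 = 104.556 mm
Volume = 104.556 mm × 382.6 ha × 10 = 400031.3 m³

400000 m³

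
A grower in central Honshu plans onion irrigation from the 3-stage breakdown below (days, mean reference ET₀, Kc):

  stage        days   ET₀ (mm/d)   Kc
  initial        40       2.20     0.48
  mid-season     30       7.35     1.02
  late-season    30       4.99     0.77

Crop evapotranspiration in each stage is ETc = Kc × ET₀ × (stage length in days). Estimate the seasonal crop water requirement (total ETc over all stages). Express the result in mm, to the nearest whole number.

382 mm

initial: 0.48 × 2.20 × 40 = 42.24 mm
mid-season: 1.02 × 7.35 × 30 = 224.91 mm
late-season: 0.77 × 4.99 × 30 = 115.27 mm
Seasonal total = 382.42 mm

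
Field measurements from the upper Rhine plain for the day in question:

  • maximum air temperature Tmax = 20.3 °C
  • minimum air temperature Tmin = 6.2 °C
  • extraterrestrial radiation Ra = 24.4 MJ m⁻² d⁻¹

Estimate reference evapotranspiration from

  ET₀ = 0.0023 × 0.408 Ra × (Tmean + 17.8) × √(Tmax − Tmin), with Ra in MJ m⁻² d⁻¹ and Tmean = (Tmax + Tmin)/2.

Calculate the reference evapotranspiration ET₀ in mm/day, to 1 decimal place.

Tmean = (20.3 + 6.2)/2 = 13.25 °C
0.408 Ra = 0.408 × 24.4 = 9.9552 mm/d equivalent
ET₀ = 0.0023 × 9.9552 × (13.25 + 17.8) × √14.1 = 0.0023 × 9.9552 × 31.05 × 3.7550 = 2.6696 mm/d

2.7 mm/day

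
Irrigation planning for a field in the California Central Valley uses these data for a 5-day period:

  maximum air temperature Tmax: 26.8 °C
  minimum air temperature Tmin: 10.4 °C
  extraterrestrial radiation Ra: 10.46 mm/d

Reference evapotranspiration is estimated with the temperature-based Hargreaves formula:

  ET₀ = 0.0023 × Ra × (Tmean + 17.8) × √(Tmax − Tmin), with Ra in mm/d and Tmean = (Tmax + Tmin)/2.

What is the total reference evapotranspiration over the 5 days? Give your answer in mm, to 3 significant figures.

17.7 mm

Tmean = (26.8 + 10.4)/2 = 18.60 °C
ET₀ = 0.0023 × 10.46 × (18.60 + 17.8) × √16.4 = 0.0023 × 10.46 × 36.40 × 4.0497 = 3.5464 mm/d
Over 5 days: 3.5464 × 5 = 17.732 mm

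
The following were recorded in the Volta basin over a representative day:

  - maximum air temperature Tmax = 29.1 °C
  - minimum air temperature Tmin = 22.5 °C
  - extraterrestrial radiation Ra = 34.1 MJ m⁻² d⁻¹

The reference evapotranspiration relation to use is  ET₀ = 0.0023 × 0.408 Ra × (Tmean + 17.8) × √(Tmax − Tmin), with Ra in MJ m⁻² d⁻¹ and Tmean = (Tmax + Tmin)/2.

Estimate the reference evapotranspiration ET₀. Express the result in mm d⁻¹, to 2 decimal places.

3.58 mm d⁻¹

Tmean = (29.1 + 22.5)/2 = 25.80 °C
0.408 Ra = 0.408 × 34.1 = 13.9128 mm/d equivalent
ET₀ = 0.0023 × 13.9128 × (25.80 + 17.8) × √6.6 = 0.0023 × 13.9128 × 43.60 × 2.5690 = 3.5842 mm/d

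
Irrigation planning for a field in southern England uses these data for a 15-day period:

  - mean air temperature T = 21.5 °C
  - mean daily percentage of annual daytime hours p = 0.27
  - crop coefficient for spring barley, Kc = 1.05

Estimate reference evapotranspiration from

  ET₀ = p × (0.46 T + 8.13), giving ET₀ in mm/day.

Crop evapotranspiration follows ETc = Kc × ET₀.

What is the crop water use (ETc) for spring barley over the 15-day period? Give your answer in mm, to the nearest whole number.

77 mm

ET₀ = 0.27 × (0.46 × 21.5 + 8.13) = 0.27 × 18.020 = 4.8654 mm/d
ETc = Kc × ET₀ = 1.05 × 4.8654 = 5.1087 mm/d
Over 15 days: 5.1087 × 15 = 76.631 mm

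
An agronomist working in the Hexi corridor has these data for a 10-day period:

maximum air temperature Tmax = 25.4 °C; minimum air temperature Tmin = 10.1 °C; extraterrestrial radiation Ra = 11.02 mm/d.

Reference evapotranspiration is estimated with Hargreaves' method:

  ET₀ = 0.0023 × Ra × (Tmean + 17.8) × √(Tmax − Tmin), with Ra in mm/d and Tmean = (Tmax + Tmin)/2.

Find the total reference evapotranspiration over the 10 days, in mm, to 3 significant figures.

35.2 mm

Tmean = (25.4 + 10.1)/2 = 17.75 °C
ET₀ = 0.0023 × 11.02 × (17.75 + 17.8) × √15.3 = 0.0023 × 11.02 × 35.55 × 3.9115 = 3.5245 mm/d
Over 10 days: 3.5245 × 10 = 35.245 mm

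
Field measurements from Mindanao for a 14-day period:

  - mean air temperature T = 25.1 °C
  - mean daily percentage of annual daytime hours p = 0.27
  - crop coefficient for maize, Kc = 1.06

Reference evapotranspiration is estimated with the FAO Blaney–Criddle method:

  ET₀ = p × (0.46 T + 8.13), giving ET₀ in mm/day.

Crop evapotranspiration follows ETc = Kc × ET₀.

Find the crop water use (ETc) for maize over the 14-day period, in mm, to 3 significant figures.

78.8 mm

ET₀ = 0.27 × (0.46 × 25.1 + 8.13) = 0.27 × 19.676 = 5.3125 mm/d
ETc = Kc × ET₀ = 1.06 × 5.3125 = 5.6313 mm/d
Over 14 days: 5.6313 × 14 = 78.838 mm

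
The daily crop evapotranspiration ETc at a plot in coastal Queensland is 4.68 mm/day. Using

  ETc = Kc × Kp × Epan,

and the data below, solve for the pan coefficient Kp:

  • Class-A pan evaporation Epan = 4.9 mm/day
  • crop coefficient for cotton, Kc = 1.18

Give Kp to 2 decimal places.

0.81

ETc = Kc × Kp × Epan  ⇒  Kp = ETc / (Kc × Epan)
Kp = 4.68 / (1.18 × 4.9) = 4.68 / 5.782 = 0.8094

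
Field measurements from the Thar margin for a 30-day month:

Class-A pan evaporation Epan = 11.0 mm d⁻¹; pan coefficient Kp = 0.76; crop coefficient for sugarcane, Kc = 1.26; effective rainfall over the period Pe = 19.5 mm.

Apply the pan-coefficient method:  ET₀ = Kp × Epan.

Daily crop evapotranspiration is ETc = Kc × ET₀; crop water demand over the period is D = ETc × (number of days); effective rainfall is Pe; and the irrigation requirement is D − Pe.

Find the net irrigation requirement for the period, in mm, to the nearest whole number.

297 mm

ET₀ = 0.76 × 11.0 = 8.3600 mm/d
ETc = Kc × ET₀ = 1.26 × 8.3600 = 10.5336 mm/d
Crop demand D = ETc × 30 d = 10.5336 × 30 = 316.008 mm
D − Pe = 316.008 − 19.5 = 296.508 mm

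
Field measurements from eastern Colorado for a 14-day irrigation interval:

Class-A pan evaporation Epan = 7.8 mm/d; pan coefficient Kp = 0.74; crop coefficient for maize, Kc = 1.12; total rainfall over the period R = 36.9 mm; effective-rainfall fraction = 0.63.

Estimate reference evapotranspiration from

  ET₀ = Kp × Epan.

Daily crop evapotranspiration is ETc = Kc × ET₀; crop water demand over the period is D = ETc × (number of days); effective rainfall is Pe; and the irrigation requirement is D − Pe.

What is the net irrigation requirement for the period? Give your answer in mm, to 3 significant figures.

ET₀ = 0.74 × 7.8 = 5.7720 mm/d
ETc = Kc × ET₀ = 1.12 × 5.7720 = 6.4646 mm/d
Crop demand D = ETc × 14 d = 6.4646 × 14 = 90.504 mm
Pe = 0.63 × 36.9 = 23.247 mm
D − Pe = 90.504 − 23.247 = 67.257 mm

67.3 mm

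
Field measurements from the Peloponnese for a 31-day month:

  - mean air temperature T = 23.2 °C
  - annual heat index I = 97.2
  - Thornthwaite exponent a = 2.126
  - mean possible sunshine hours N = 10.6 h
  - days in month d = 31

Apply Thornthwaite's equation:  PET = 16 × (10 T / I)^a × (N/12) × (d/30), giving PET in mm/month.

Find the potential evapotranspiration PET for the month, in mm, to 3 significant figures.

10T/I = 10 × 23.2 / 97.2 = 2.3868
(10T/I)^a = 2.3868^2.126 = 6.3568
Uncorrected PET = 16 × 6.3568 = 101.709 mm
Correction = (N/12)(d/30) = (10.6/12)(31/30) = 0.9128
PET = 101.709 × 0.9128 = 92.840 mm/month

92.8 mm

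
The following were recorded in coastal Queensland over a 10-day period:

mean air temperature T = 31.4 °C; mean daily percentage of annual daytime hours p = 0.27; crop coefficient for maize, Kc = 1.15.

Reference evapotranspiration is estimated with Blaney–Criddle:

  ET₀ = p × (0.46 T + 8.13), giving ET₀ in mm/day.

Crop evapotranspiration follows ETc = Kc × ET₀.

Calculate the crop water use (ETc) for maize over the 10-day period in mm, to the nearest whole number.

70 mm

ET₀ = 0.27 × (0.46 × 31.4 + 8.13) = 0.27 × 22.574 = 6.0950 mm/d
ETc = Kc × ET₀ = 1.15 × 6.0950 = 7.0093 mm/d
Over 10 days: 7.0093 × 10 = 70.093 mm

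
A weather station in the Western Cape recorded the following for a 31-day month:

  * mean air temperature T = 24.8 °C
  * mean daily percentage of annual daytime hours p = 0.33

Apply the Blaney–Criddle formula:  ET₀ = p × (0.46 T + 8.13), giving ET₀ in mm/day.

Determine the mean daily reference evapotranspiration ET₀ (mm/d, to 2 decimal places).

6.45 mm/d

ET₀ = 0.33 × (0.46 × 24.8 + 8.13) = 0.33 × 19.538 = 6.4475 mm/d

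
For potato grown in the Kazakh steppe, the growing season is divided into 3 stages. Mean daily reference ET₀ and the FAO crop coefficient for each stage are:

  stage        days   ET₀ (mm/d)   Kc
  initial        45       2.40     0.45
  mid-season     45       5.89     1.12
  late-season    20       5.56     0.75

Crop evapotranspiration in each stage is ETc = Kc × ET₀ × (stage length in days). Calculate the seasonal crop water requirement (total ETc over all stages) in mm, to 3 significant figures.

initial: 0.45 × 2.40 × 45 = 48.60 mm
mid-season: 1.12 × 5.89 × 45 = 296.86 mm
late-season: 0.75 × 5.56 × 20 = 83.40 mm
Seasonal total = 428.86 mm

429 mm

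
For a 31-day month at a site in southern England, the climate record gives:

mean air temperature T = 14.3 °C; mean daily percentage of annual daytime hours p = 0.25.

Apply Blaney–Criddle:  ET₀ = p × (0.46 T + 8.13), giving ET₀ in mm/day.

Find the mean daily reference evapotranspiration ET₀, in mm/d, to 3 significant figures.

3.68 mm/d

ET₀ = 0.25 × (0.46 × 14.3 + 8.13) = 0.25 × 14.708 = 3.6770 mm/d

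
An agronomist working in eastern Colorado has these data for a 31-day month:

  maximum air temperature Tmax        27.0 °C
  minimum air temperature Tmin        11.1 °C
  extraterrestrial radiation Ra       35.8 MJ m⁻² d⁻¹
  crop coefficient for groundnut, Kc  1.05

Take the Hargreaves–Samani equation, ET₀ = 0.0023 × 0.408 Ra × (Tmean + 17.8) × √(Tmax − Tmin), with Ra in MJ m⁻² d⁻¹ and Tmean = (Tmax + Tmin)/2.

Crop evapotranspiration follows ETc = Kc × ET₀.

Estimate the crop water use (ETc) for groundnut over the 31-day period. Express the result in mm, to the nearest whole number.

Tmean = (27.0 + 11.1)/2 = 19.05 °C
0.408 Ra = 0.408 × 35.8 = 14.6064 mm/d equivalent
ET₀ = 0.0023 × 14.6064 × (19.05 + 17.8) × √15.9 = 0.0023 × 14.6064 × 36.85 × 3.9875 = 4.9364 mm/d
ETc = Kc × ET₀ = 1.05 × 4.9364 = 5.1832 mm/d
Over 31 days: 5.1832 × 31 = 160.679 mm

161 mm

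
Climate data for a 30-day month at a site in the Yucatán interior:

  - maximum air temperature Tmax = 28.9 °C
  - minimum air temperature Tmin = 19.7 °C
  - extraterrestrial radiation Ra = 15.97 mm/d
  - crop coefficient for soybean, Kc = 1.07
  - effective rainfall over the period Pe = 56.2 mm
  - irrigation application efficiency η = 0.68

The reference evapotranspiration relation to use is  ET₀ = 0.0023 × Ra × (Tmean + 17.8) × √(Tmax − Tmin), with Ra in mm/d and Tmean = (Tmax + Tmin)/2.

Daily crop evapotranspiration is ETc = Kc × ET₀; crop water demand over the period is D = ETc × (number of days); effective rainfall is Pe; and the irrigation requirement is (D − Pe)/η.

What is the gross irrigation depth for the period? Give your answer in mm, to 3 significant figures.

Tmean = (28.9 + 19.7)/2 = 24.30 °C
ET₀ = 0.0023 × 15.97 × (24.30 + 17.8) × √9.2 = 0.0023 × 15.97 × 42.10 × 3.0332 = 4.6905 mm/d
ETc = Kc × ET₀ = 1.07 × 4.6905 = 5.0188 mm/d
Crop demand D = ETc × 30 d = 5.0188 × 30 = 150.564 mm
D − Pe = 150.564 − 56.2 = 94.364 mm
Gross irrigation = 94.364 / 0.68 = 138.771 mm

139 mm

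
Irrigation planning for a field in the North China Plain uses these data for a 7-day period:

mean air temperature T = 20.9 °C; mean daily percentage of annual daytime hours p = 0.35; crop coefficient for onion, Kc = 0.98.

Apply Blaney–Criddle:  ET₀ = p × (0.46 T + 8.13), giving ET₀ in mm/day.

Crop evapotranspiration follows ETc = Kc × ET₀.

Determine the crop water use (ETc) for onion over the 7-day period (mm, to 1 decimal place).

42.6 mm

ET₀ = 0.35 × (0.46 × 20.9 + 8.13) = 0.35 × 17.744 = 6.2104 mm/d
ETc = Kc × ET₀ = 0.98 × 6.2104 = 6.0862 mm/d
Over 7 days: 6.0862 × 7 = 42.603 mm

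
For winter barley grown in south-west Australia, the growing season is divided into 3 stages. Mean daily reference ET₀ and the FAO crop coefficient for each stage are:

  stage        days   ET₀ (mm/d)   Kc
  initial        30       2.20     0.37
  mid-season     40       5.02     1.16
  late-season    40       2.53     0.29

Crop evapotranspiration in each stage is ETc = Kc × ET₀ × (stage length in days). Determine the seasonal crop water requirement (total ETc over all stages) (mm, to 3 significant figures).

287 mm

initial: 0.37 × 2.20 × 30 = 24.42 mm
mid-season: 1.16 × 5.02 × 40 = 232.93 mm
late-season: 0.29 × 2.53 × 40 = 29.35 mm
Seasonal total = 286.70 mm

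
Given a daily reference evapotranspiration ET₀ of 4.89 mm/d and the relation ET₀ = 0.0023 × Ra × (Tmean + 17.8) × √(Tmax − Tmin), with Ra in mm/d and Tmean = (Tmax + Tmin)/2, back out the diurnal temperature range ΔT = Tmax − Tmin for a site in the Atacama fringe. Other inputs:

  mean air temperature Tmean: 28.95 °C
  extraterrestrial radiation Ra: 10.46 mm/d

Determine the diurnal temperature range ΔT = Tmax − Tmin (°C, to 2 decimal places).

18.90 °C

√ΔT = ET₀ / [0.0023 × Ra × (Tmean+17.8)] = 4.89 / (0.0023 × 10.46 × 46.75) = 4.3478
ΔT = 4.3478² = 18.903 °C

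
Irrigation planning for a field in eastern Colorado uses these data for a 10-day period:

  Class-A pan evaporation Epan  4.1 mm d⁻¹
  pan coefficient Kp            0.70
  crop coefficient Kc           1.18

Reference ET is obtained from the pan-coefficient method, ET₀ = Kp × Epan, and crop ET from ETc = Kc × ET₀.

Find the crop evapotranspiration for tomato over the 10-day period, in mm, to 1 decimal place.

33.9 mm

ET₀ = 0.70 × 4.1 = 2.8700 mm/d
ETc = Kc × ET₀ = 1.18 × 2.8700 = 3.3866 mm/d
Over 10 days: 3.3866 × 10 = 33.866 mm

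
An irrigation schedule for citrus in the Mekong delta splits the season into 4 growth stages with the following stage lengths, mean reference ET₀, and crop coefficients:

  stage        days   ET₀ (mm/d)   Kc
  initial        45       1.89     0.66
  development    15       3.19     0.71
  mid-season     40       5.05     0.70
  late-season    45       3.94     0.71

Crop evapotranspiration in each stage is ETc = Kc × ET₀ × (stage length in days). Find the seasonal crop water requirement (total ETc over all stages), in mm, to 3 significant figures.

initial: 0.66 × 1.89 × 45 = 56.13 mm
development: 0.71 × 3.19 × 15 = 33.97 mm
mid-season: 0.70 × 5.05 × 40 = 141.40 mm
late-season: 0.71 × 3.94 × 45 = 125.88 mm
Seasonal total = 357.38 mm

357 mm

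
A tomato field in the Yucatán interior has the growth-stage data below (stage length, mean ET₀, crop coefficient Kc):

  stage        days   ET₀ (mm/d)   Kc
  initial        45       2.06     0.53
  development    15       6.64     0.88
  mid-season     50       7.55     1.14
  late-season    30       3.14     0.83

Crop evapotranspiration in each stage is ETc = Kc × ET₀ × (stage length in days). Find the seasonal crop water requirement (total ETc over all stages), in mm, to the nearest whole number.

645 mm

initial: 0.53 × 2.06 × 45 = 49.13 mm
development: 0.88 × 6.64 × 15 = 87.65 mm
mid-season: 1.14 × 7.55 × 50 = 430.35 mm
late-season: 0.83 × 3.14 × 30 = 78.19 mm
Seasonal total = 645.32 mm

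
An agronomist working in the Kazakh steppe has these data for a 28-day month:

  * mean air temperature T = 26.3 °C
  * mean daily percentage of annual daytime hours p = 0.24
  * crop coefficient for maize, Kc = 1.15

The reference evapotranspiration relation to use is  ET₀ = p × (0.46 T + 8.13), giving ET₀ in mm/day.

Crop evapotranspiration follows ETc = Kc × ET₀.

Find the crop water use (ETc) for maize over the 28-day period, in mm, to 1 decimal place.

ET₀ = 0.24 × (0.46 × 26.3 + 8.13) = 0.24 × 20.228 = 4.8547 mm/d
ETc = Kc × ET₀ = 1.15 × 4.8547 = 5.5829 mm/d
Over 28 days: 5.5829 × 28 = 156.321 mm

156.3 mm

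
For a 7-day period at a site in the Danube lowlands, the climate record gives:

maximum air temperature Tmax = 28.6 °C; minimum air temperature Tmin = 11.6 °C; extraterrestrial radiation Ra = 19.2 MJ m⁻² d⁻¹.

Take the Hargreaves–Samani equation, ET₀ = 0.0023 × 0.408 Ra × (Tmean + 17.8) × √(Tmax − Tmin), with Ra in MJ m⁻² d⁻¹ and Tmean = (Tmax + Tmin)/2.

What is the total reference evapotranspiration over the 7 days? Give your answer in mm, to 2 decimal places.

Tmean = (28.6 + 11.6)/2 = 20.10 °C
0.408 Ra = 0.408 × 19.2 = 7.8336 mm/d equivalent
ET₀ = 0.0023 × 7.8336 × (20.10 + 17.8) × √17.0 = 0.0023 × 7.8336 × 37.90 × 4.1231 = 2.8155 mm/d
Over 7 days: 2.8155 × 7 = 19.709 mm

19.71 mm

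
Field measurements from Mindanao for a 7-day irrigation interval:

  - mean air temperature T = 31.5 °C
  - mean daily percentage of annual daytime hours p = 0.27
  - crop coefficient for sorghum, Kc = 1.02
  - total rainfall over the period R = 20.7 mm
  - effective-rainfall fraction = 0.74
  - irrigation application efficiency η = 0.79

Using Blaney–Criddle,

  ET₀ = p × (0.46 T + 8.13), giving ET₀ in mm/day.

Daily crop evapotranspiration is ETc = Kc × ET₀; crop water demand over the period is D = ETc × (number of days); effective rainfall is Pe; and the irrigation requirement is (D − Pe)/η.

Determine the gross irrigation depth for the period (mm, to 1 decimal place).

ET₀ = 0.27 × (0.46 × 31.5 + 8.13) = 0.27 × 22.620 = 6.1074 mm/d
ETc = Kc × ET₀ = 1.02 × 6.1074 = 6.2295 mm/d
Crop demand D = ETc × 7 d = 6.2295 × 7 = 43.607 mm
Pe = 0.74 × 20.7 = 15.318 mm
D − Pe = 43.607 − 15.318 = 28.289 mm
Gross irrigation = 28.289 / 0.79 = 35.809 mm

35.8 mm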